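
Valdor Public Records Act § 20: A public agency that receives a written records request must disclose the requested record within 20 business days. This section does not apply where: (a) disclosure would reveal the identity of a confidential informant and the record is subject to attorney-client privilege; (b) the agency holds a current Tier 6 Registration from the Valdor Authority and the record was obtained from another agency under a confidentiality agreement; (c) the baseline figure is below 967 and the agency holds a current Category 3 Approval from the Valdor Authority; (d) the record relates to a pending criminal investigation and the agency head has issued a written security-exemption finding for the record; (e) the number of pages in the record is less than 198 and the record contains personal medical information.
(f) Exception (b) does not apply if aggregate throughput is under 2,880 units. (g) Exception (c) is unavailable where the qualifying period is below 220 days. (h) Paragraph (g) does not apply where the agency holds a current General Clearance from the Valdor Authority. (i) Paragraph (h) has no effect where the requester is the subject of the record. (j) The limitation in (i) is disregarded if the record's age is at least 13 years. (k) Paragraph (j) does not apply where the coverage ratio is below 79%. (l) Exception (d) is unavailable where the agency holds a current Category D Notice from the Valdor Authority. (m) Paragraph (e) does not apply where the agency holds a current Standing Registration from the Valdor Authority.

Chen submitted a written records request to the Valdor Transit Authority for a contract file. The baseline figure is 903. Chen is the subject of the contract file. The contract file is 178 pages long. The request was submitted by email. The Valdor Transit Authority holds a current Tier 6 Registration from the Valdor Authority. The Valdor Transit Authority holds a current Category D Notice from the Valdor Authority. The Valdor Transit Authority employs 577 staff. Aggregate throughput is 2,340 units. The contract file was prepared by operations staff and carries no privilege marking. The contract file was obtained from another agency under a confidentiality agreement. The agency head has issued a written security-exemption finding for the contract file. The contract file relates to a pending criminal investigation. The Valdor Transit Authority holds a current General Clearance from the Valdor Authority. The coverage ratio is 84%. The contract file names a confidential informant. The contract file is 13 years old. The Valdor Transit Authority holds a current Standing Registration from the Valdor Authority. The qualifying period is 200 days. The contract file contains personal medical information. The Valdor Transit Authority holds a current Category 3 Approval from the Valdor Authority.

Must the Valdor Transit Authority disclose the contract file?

Exception (a) fails — the contract file carries no privilege marking.
Exception (b) is satisfied on its face — a current Tier 6 Registration is held; the contract file was obtained under a confidentiality agreement. Turning to paragraph (f): (f) operates against (b): aggregate throughput is 2,340 units, under the 2,880 units limit. So (b) is unavailable.
Exception (c)'s conditions are all satisfied: the baseline figure is 903, below the 967 limit; a current Category 3 Approval is held. As to paragraphs (g)–(k): (g) operates (the qualifying period is 200 days, below the 220 days limit), but yields to (h): (h) operates — a current General Clearance is held. (i) operates (Chen is the subject of the contract file), but is itself disapplied by (j): (j) operates against (i): the record's age is 13 years, meeting the 13 years threshold. (k), which would lift (j), is not triggered — the coverage ratio is 84%, not below 79%. (c) remains available.
Exception (d): the contract file relates to a pending investigation; a written security-exemption finding has been issued — every condition holds. But: (l) applies — a current Category D Notice is held. (d) is therefore removed.
Exception (e)'s conditions are all satisfied: the number of pages in the record is 178, less than the 198 limit; the contract file contains personal medical information. But: (m) is engaged — a current Standing Registration is held. So (e) is unavailable.

No — exception (c) applies; the Valdor Transit Authority is not required to disclose the contract file.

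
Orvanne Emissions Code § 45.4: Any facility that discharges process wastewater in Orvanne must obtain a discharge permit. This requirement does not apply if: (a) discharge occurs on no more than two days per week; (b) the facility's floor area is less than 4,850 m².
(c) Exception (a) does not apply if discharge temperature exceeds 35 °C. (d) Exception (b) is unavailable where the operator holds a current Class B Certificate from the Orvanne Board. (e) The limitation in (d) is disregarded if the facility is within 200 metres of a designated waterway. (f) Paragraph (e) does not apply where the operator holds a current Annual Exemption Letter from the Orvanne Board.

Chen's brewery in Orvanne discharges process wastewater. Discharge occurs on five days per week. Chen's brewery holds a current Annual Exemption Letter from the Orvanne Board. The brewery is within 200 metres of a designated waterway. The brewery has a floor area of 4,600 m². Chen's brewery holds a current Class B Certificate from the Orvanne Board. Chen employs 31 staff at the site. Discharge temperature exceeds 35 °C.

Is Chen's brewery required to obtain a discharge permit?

Exception (a) requires that discharge occurs on no more than two days per week; but discharge occurs on five days per week, so (a) is unavailable.
Exception (b) is satisfied on its face — the facility's floor area is 4,600 m², less than the 4,850 m² limit. Turning to paragraphs (d)–(f): (d) operates against (b): a current Class B Certificate is held. (e) would limit (d) — the brewery is within 200 m of a designated waterway — but (f) sets (e) aside: (f) is triggered — a current Annual Exemption Letter is held. Exception (b) does not apply.
No exception applies. The general rule governs.

Yes — Chen's brewery must obtain a discharge permit.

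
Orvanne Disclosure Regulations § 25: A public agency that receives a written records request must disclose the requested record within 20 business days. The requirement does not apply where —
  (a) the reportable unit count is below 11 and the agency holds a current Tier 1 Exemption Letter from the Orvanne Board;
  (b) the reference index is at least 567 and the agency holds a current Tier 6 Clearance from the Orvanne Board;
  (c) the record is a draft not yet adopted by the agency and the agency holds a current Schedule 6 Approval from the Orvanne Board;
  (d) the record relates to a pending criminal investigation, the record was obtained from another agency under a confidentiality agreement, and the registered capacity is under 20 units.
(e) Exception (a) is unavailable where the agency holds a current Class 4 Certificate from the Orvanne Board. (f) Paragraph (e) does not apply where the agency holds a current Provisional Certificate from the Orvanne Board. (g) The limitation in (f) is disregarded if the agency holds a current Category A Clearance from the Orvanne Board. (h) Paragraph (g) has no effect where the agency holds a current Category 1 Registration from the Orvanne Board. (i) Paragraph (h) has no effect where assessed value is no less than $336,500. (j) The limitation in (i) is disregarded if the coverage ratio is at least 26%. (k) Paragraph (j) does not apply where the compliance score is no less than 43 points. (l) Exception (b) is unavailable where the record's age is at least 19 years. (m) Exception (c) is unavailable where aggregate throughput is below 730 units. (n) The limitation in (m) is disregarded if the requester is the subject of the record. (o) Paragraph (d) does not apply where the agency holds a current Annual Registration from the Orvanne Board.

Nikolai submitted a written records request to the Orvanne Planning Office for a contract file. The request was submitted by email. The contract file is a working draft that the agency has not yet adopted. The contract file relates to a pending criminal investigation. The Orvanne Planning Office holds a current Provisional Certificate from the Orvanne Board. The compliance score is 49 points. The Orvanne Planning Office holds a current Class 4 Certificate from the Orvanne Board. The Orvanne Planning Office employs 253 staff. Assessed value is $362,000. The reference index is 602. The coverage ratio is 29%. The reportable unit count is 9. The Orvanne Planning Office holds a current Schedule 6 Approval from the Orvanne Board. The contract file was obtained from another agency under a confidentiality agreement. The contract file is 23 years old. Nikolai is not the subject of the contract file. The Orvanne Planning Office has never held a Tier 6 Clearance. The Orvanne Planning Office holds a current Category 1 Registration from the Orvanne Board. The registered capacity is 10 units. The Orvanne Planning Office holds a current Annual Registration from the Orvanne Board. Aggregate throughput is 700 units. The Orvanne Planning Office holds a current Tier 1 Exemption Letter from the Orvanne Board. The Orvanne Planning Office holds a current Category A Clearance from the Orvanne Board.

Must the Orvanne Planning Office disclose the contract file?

Yes — the Orvanne Planning Office must disclose the contract file.

All of (a)'s requirements are met (the reportable unit count is 9, below the 11 limit; a current Tier 1 Exemption Letter is held). But applying paragraphs (e)–(k): (e) operates against (a): a current Class 4 Certificate is held. (f) is triggered (a current Provisional Certificate is held), but is set aside by (g): (g) is triggered — a current Category A Clearance is held. (h) is triggered (a current Category 1 Registration is held), but yields to (i): (i) operates — assessed value is $362,000, meeting the $336,500 threshold. (j) would limit (i) — the coverage ratio is 29%, meeting the 26% threshold — but (k) sets (j) aside: (k) applies — the compliance score is 49 points, meeting the 43 points threshold. Exception (a) does not apply.
Exception (b) does not apply: the Tier 6 Clearance is not current.
Exception (c)'s conditions are all satisfied: the contract file is an unadopted draft; a current Schedule 6 Approval is held. Turning to paragraphs (m)–(n): (m) operates — aggregate throughput is 700 units, below the 730 units limit. (n) does not operate here (Nikolai is not the subject of the contract file), so (m) stands. Exception (c) does not apply.
All of (d)'s requirements are met (the contract file relates to a pending investigation; the contract file was obtained under a confidentiality agreement; the registered capacity is 10 units, under the 20 units limit). But: (o) is engaged — a current Annual Registration is held. Exception (d) does not apply.
No exception applies. The general rule governs.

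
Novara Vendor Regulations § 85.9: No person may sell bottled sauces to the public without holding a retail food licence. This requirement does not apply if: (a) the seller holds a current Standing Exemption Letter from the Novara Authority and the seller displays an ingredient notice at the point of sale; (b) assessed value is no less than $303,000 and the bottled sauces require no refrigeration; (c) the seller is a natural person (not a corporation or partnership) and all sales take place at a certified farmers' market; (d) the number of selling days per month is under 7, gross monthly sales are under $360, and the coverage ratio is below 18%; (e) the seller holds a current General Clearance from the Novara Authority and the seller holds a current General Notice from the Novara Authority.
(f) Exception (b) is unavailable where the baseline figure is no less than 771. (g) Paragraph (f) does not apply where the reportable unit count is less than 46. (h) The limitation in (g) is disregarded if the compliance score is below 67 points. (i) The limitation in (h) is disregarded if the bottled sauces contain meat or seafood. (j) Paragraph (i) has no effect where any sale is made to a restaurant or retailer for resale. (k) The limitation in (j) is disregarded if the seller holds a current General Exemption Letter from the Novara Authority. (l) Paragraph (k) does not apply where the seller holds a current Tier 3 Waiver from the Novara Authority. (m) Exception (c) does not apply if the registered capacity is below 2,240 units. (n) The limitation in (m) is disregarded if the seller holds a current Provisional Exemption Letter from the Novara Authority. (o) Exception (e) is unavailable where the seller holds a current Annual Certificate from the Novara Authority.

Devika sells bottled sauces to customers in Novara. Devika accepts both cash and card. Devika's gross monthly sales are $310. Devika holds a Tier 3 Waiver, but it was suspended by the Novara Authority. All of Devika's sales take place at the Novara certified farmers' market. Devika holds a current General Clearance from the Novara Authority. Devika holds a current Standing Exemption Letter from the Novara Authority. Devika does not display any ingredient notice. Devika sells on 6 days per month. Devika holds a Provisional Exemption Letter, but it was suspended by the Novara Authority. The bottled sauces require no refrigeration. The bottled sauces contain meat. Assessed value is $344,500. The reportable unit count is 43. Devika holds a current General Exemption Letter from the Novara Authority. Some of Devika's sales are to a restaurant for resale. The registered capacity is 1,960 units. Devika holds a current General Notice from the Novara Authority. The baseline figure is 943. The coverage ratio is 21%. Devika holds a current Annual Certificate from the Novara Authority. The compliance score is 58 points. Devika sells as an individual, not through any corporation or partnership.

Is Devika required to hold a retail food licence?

Exception (a) fails — no ingredient notice is displayed.
Exception (b) is satisfied on its face — assessed value is $344,500, meeting the $303,000 threshold; the bottled sauces are shelf-stable. As to paragraphs (f)–(l): (f) operates (the baseline figure is 943, meeting the 771 threshold), but is overridden by (g): (g) operates against (f): the reportable unit count is 43, less than the 46 limit. (h) would limit (g) — the compliance score is 58 points, below the 67 points limit — but (i) sets (h) aside: (i) operates — the bottled sauces contain meat. (j) is triggered (some sales are to a restaurant for resale), but is overridden by (k): (k) operates against (j): a current General Exemption Letter is held. (l) is not triggered (there is no Tier 3 Waiver in force), so (k) stands. (b) remains available.
Exception (c)'s conditions are all satisfied: the seller is a natural person; all sales are at a certified farmers' market. However, paragraphs (m)–(n) must be considered: (m) operates against (c): the registered capacity is 1,960 units, below the 2,240 units limit. (n), which would lift (m), is not triggered — there is no Provisional Exemption Letter in force. (c) is therefore removed.
Exception (d) requires that the coverage ratio is below 18%; but the coverage ratio is 21%, not below 18%, so (d) is unavailable.
All of (e)'s requirements are met (a current General Clearance is held; a current General Notice is held). However, paragraph (o) must be considered: (o) is triggered — a current Annual Certificate is held. Exception (e) does not apply.

No — exception (b) applies; Devika is not required to hold a retail food licence.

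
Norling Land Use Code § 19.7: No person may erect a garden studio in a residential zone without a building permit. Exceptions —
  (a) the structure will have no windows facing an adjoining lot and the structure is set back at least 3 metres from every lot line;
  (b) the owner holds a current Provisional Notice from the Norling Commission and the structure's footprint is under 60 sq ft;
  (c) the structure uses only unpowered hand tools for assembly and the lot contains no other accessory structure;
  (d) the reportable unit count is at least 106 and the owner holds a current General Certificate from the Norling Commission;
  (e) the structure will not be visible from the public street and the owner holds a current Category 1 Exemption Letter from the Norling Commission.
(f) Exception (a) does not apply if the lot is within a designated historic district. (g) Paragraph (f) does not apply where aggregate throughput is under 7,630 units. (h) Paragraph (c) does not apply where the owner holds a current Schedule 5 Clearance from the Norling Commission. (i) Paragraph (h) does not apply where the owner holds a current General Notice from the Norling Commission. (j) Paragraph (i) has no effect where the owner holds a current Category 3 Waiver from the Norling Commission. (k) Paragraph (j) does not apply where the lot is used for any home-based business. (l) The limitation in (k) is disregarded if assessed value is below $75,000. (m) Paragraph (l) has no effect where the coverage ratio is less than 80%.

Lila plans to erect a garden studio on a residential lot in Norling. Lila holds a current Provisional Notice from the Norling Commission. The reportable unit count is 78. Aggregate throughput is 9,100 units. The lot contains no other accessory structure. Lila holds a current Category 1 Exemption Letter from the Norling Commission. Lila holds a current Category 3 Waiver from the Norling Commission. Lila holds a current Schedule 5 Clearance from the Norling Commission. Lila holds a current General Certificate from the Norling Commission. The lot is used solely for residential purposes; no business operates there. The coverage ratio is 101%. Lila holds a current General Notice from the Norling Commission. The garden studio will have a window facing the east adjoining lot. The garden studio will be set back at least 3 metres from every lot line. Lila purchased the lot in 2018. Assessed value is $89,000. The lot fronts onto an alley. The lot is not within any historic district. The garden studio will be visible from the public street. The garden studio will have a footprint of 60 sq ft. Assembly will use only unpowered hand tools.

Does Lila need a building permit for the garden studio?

Yes — Lila must obtain a building permit.

Exception (a) fails — a window faces an adjoining lot.
Exception (b) fails — the structure's footprint is 60 sq ft, not under 60 sq ft.
Exception (c) is satisfied on its face — assembly uses only hand tools; the lot has no other accessory structure. But: (h) operates against (c): a current Schedule 5 Clearance is held. (i) would limit (h) — a current General Notice is held — but (j) sets (i) aside: (j) is engaged — a current Category 3 Waiver is held. (k) is not engaged (the lot is solely residential), so (j) stands. So (c) is unavailable.
Exception (d) fails — the reportable unit count is 78, short of 106.
Exception (e) fails — the structure will be visible from the street.
Every exception is unavailable, so the rule governs.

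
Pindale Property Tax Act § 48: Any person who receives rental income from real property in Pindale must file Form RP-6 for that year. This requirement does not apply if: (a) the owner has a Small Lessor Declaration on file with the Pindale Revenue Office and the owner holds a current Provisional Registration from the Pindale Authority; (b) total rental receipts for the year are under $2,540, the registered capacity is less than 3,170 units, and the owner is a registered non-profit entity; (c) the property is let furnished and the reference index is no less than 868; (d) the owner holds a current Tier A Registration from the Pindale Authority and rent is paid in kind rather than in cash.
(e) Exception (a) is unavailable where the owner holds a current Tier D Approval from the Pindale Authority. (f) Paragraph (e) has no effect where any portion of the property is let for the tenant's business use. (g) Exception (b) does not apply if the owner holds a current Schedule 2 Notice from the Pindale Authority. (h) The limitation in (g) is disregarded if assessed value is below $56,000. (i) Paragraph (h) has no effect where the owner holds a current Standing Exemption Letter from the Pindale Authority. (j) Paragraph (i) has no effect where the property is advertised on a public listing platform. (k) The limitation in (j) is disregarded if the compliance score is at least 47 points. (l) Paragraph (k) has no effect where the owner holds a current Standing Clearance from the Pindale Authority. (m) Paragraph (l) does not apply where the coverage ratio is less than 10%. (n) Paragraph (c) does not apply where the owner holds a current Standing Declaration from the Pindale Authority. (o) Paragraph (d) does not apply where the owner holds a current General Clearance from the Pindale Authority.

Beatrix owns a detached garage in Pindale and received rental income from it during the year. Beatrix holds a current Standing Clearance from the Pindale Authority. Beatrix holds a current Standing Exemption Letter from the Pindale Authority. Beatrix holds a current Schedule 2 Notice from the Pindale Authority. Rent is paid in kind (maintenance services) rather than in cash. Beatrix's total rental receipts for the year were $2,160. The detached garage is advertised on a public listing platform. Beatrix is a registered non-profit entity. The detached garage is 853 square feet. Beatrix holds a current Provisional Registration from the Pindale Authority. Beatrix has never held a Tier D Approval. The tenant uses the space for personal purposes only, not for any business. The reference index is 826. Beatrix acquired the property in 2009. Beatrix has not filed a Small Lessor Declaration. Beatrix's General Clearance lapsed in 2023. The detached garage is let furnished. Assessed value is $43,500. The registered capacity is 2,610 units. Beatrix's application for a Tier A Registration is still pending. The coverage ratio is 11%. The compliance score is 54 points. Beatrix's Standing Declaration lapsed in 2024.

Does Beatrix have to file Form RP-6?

Exception (a) does not apply: no Small Lessor Declaration is on file.
Exception (b) is satisfied on its face — total rental receipts for the year are $2,160, under the $2,540 limit; the registered capacity is 2,610 units, less than the 3,170 units limit; Beatrix is a registered non-profit. Considering the limiting provisions: (g) is engaged (a current Schedule 2 Notice is held), but is displaced by (h): (h) operates against (g): assessed value is $43,500, below the $56,000 limit. (i) would limit (h) — a current Standing Exemption Letter is held — but (j) sets (i) aside: (j) operates — the property is publicly advertised. (k) would limit (j) — the compliance score is 54 points, meeting the 47 points threshold — but (l) sets (k) aside: (l) applies — a current Standing Clearance is held. (m) is not triggered (the coverage ratio is 11%, not less than 10%), so (l) stands. (b) remains available.
Exception (c) fails — the reference index is 826, short of 868.
Exception (d) requires that the owner holds a current Tier A Registration from the Pindale Authority; but no current Tier A Registration is held, so (d) is unavailable.

No — exception (b) applies; Beatrix is not required to file Form RP-6.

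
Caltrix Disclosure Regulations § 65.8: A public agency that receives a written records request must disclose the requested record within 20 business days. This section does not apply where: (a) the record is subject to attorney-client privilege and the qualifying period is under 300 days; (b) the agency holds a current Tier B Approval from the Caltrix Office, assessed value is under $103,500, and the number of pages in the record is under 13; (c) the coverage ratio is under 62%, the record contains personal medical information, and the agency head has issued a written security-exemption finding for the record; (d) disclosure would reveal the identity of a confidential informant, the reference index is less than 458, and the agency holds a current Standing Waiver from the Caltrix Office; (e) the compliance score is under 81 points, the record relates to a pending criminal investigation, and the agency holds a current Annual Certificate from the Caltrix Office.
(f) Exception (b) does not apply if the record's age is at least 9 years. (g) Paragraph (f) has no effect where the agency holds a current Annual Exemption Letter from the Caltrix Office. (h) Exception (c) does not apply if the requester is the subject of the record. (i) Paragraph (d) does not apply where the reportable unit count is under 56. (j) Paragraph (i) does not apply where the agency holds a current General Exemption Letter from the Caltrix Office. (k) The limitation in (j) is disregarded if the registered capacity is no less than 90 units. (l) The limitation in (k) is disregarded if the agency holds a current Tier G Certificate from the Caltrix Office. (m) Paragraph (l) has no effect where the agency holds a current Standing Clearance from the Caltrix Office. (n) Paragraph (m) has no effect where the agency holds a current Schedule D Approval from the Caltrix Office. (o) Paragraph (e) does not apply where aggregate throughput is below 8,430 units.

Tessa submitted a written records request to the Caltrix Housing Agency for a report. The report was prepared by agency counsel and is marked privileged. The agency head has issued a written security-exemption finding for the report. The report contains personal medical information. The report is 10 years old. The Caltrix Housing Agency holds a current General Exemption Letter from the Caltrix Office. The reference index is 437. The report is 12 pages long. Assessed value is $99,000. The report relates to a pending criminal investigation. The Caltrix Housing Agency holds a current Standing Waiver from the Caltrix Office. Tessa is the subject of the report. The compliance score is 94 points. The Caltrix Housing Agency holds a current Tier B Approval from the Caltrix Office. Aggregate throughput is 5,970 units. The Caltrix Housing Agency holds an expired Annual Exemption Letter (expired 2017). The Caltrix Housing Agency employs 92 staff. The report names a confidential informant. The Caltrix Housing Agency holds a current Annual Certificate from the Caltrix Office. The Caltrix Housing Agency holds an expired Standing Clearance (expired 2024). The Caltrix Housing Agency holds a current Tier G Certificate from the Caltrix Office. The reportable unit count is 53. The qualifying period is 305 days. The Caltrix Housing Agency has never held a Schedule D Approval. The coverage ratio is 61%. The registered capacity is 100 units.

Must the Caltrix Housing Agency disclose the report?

No — exception (d) applies; the Caltrix Housing Agency is not required to disclose the report.

Exception (a) requires that the qualifying period is under 300 days; but the qualifying period is 305 days, not under 300 days, so (a) is unavailable.
Exception (b) is satisfied on its face — a current Tier B Approval is held; assessed value is $99,000, under the $103,500 limit; the number of pages in the record is 12, under the 13 limit. But: (f) is triggered — the record's age is 10 years, meeting the 9 years threshold. (g), which would lift (f), is not triggered — the Annual Exemption Letter is not current. (b) is therefore removed.
Exception (c) is satisfied on its face — the coverage ratio is 61%, under the 62% limit; the report contains personal medical information; a written security-exemption finding has been issued. But: (h) operates against (c): Tessa is the subject of the report. So (c) is unavailable.
Exception (d): the report names a confidential informant; the reference index is 437, less than the 458 limit; a current Standing Waiver is held — every condition holds. Considering the limiting provisions: (i) would limit (d) — the reportable unit count is 53, under the 56 limit — but (j) sets (i) aside: (j) operates against (i): a current General Exemption Letter is held. (k) would limit (j) — the registered capacity is 100 units, meeting the 90 units threshold — but (l) sets (k) aside: (l) operates against (k): a current Tier G Certificate is held. (m) is inapplicable (no current Standing Clearance is held), so (l) stands. So (d) applies.
Exception (e) does not apply: the compliance score is 94 points, not under 81 points.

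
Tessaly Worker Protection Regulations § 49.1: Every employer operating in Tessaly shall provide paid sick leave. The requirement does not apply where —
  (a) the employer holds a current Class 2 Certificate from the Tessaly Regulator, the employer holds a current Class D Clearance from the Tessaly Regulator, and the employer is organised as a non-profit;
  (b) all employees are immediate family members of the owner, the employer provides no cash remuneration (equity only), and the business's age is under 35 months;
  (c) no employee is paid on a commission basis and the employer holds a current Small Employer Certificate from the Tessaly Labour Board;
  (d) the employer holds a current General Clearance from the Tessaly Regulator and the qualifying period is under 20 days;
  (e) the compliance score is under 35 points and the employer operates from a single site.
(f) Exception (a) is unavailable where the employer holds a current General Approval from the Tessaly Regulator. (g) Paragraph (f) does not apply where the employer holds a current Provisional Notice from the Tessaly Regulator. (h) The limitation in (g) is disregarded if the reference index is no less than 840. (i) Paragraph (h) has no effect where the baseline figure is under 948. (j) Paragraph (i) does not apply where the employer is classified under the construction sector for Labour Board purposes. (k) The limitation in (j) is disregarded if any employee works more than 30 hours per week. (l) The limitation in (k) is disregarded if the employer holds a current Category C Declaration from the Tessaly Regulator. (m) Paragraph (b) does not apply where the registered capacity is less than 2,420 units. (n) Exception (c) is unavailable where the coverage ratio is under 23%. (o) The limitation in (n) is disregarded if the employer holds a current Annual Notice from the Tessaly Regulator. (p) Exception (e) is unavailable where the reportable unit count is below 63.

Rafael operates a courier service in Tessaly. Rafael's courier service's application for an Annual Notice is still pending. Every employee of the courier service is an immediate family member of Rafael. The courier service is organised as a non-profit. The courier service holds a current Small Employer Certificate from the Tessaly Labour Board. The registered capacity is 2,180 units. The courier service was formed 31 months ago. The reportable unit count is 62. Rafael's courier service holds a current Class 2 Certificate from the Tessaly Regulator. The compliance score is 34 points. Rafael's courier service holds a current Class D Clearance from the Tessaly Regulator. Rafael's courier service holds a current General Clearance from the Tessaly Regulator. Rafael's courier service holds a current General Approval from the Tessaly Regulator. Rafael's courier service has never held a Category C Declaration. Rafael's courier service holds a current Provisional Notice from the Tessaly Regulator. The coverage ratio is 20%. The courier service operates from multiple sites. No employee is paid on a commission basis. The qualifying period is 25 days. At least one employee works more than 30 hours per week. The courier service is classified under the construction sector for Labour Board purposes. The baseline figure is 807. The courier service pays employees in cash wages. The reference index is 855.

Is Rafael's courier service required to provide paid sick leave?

No — exception (a) applies; Rafael's courier service is not required to provide paid sick leave.

Exception (a) is satisfied on its face — a current Class 2 Certificate is held; a current Class D Clearance is held; the employer is a non-profit. Applying paragraphs (f)–(l): (f) applies (a current General Approval is held), but is displaced by (g): (g) operates against (f): a current Provisional Notice is held. (h) operates (the reference index is 855, meeting the 840 threshold), but is itself disapplied by (i): (i) operates against (h): the baseline figure is 807, under the 948 limit. (j) applies (the courier service is classified under the construction sector), but is displaced by (k): (k) is engaged — at least one employee exceeds 30 hours/week. (l), which would lift (k), is not triggered — the Category C Declaration is not current. (a) remains available.
Exception (b) requires that the employer provides no cash remuneration (equity only); but employees are paid cash wages, so (b) is unavailable.
All of (c)'s requirements are met (no employee is paid on commission; a current Small Employer Certificate is held). But: (n) operates against (c): the coverage ratio is 20%, under the 23% limit. (o), which would lift (n), is not engaged — there is no Annual Notice in force. Exception (c) does not apply.
Exception (d) does not apply: the qualifying period is 25 days, not under 20 days.
Exception (e) fails — the employer operates from multiple sites.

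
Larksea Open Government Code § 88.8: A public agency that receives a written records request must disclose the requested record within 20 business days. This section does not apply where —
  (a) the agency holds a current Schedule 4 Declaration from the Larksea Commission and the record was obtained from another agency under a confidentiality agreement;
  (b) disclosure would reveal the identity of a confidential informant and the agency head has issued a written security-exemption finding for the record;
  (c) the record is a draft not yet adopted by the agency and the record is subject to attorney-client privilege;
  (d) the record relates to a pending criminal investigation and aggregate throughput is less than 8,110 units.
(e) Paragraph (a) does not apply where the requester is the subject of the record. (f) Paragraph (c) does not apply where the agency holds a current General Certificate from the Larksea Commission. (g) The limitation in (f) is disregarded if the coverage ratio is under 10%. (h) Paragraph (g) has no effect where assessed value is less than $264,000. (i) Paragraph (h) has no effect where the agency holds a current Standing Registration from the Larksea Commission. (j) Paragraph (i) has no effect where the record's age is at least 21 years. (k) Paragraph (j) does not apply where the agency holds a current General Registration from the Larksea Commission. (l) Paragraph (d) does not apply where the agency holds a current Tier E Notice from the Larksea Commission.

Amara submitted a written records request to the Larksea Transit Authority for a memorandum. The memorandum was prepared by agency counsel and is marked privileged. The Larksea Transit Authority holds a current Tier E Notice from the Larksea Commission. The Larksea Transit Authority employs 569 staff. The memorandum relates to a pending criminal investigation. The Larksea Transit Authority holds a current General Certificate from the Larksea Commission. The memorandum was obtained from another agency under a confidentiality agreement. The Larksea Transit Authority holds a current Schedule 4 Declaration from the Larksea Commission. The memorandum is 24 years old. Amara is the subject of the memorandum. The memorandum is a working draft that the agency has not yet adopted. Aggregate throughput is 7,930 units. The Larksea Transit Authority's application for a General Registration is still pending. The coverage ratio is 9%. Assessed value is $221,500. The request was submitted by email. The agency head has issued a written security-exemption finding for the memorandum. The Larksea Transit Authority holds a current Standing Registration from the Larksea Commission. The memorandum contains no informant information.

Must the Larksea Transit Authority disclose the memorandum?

Exception (a) is satisfied on its face — a current Schedule 4 Declaration is held; the memorandum was obtained under a confidentiality agreement. Turning to paragraph (e): (e) is triggered — Amara is the subject of the memorandum. Exception (a) does not apply.
Exception (b) fails — the memorandum contains no informant information.
All of (c)'s requirements are met (the memorandum is an unadopted draft; the memorandum is privileged). But: (f) operates against (c): a current General Certificate is held. (g) would limit (f) — the coverage ratio is 9%, under the 10% limit — but (h) sets (g) aside: (h) is triggered — assessed value is $221,500, less than the $264,000 limit. (i) would limit (h) — a current Standing Registration is held — but (j) sets (i) aside: (j) operates against (i): the record's age is 24 years, meeting the 21 years threshold. (k) is inapplicable (the General Registration is not current), so (j) stands. (c) is therefore removed.
Exception (d)'s conditions are all satisfied: the memorandum relates to a pending investigation; aggregate throughput is 7,930 units, less than the 8,110 units limit. However, paragraph (l) must be considered: (l) is engaged — a current Tier E Notice is held. So (d) is unavailable.
None of the exceptions is available; § 88.8 applies in full.

Yes — the Larksea Transit Authority must disclose the memorandum.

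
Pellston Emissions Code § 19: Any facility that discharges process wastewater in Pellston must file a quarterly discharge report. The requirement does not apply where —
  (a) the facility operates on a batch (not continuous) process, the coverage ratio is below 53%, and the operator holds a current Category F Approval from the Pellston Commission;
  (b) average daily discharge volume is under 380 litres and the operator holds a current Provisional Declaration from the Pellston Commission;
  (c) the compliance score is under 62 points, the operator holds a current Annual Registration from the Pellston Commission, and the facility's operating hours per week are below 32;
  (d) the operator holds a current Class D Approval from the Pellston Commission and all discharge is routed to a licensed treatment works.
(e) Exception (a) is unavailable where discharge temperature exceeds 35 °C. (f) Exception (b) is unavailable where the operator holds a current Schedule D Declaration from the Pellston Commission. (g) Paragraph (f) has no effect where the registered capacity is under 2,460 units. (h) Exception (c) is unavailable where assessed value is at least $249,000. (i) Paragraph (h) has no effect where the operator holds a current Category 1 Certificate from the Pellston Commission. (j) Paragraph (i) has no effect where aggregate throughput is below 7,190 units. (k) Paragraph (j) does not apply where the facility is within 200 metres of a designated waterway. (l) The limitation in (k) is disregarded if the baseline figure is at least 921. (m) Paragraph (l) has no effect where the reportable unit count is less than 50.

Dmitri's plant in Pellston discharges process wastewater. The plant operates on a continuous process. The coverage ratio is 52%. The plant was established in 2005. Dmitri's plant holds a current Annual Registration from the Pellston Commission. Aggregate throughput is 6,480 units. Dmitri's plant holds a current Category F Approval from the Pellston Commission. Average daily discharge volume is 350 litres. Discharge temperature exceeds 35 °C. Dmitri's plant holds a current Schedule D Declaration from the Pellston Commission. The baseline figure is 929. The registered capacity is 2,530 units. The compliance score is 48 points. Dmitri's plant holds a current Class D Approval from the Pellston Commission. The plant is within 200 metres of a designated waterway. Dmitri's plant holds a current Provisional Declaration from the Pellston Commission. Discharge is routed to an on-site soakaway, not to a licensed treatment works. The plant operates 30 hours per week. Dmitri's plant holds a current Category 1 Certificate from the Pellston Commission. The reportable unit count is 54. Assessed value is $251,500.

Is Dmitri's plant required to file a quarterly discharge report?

Yes — Dmitri's plant must file a quarterly discharge report.

Exception (a) requires that the facility operates on a batch (not continuous) process; but the facility operates on a continuous process, so (a) is unavailable.
Exception (b)'s conditions are all satisfied: average daily discharge volume is 350 litres, under the 380 litres limit; a current Provisional Declaration is held. Turning to paragraphs (f)–(g): (f) operates against (b): a current Schedule D Declaration is held. (g), which would lift (f), is not engaged — the registered capacity is 2,530 units, not under 2,460 units. So (b) is unavailable.
All of (c)'s requirements are met (the compliance score is 48 points, under the 62 points limit; a current Annual Registration is held; the facility's operating hours per week are 30, below the 32 limit). Turning to paragraphs (h)–(m): (h) applies — assessed value is $251,500, meeting the $249,000 threshold. (i) operates (a current Category 1 Certificate is held), but is itself disapplied by (j): (j) operates against (i): aggregate throughput is 6,480 units, below the 7,190 units limit. (k) is engaged (the plant is within 200 m of a designated waterway), but yields to (l): (l) operates against (k): the baseline figure is 929, meeting the 921 threshold. (m), which would lift (l), is not engaged — the reportable unit count is 54, not less than 50. Exception (c) does not apply.
Exception (d) does not apply: discharge is not routed to a licensed treatment works.
No exception is made out. Dmitri's plant falls within the general rule.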